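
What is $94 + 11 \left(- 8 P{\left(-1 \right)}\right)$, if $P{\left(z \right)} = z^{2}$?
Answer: $6$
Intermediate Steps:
$94 + 11 \left(- 8 P{\left(-1 \right)}\right) = 94 + 11 \left(- 8 \left(-1\right)^{2}\right) = 94 + 11 \left(\left(-8\right) 1\right) = 94 + 11 \left(-8\right) = 94 - 88 = 6$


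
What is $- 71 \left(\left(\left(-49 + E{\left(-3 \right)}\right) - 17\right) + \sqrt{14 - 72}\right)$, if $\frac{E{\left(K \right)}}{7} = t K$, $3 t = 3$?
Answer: $6177 - 71 i \sqrt{58} \approx 6177.0 - 540.72 i$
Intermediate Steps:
$t = 1$ ($t = \frac{1}{3} \cdot 3 = 1$)
$E{\left(K \right)} = 7 K$ ($E{\left(K \right)} = 7 \cdot 1 K = 7 K$)
$- 71 \left(\left(\left(-49 + E{\left(-3 \right)}\right) - 17\right) + \sqrt{14 - 72}\right) = - 71 \left(\left(\left(-49 + 7 \left(-3\right)\right) - 17\right) + \sqrt{14 - 72}\right) = - 71 \left(\left(\left(-49 - 21\right) - 17\right) + \sqrt{-58}\right) = - 71 \left(\left(-70 - 17\right) + i \sqrt{58}\right) = - 71 \left(-87 + i \sqrt{58}\right) = 6177 - 71 i \sqrt{58}$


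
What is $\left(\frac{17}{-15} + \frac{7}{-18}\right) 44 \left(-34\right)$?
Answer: $\frac{102476}{45} \approx 2277.2$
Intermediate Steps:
$\left(\frac{17}{-15} + \frac{7}{-18}\right) 44 \left(-34\right) = \left(17 \left(- \frac{1}{15}\right) + 7 \left(- \frac{1}{18}\right)\right) 44 \left(-34\right) = \left(- \frac{17}{15} - \frac{7}{18}\right) 44 \left(-34\right) = \left(- \frac{137}{90}\right) 44 \left(-34\right) = \left(- \frac{3014}{45}\right) \left(-34\right) = \frac{102476}{45}$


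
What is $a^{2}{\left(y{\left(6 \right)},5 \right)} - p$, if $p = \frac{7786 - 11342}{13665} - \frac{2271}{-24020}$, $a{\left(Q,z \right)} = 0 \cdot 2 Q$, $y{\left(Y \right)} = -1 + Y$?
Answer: $\frac{10876381}{65646660} \approx 0.16568$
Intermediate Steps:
$a{\left(Q,z \right)} = 0$ ($a{\left(Q,z \right)} = 0 Q = 0$)
$p = - \frac{10876381}{65646660}$ ($p = \left(-3556\right) \frac{1}{13665} - - \frac{2271}{24020} = - \frac{3556}{13665} + \frac{2271}{24020} = - \frac{10876381}{65646660} \approx -0.16568$)
$a^{2}{\left(y{\left(6 \right)},5 \right)} - p = 0^{2} - - \frac{10876381}{65646660} = 0 + \frac{10876381}{65646660} = \frac{10876381}{65646660}$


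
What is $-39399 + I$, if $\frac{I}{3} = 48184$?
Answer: $105153$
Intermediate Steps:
$I = 144552$ ($I = 3 \cdot 48184 = 144552$)
$-39399 + I = -39399 + 144552 = 105153$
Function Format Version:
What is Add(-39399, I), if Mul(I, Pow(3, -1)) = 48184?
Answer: 105153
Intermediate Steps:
I = 144552 (I = Mul(3, 48184) = 144552)
Add(-39399, I) = Add(-39399, 144552) = 105153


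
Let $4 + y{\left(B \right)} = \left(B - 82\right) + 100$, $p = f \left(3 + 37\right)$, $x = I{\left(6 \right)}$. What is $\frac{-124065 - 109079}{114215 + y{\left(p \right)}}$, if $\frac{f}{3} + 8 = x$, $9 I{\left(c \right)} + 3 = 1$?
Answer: $- \frac{699432}{339727} \approx -2.0588$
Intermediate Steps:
$I{\left(c \right)} = - \frac{2}{9}$ ($I{\left(c \right)} = - \frac{1}{3} + \frac{1}{9} \cdot 1 = - \frac{1}{3} + \frac{1}{9} = - \frac{2}{9}$)
$x = - \frac{2}{9} \approx -0.22222$
$f = - \frac{74}{3}$ ($f = -24 + 3 \left(- \frac{2}{9}\right) = -24 - \frac{2}{3} = - \frac{74}{3} \approx -24.667$)
$p = - \frac{2960}{3}$ ($p = - \frac{74 \left(3 + 37\right)}{3} = \left(- \frac{74}{3}\right) 40 = - \frac{2960}{3} \approx -986.67$)
$y{\left(B \right)} = 14 + B$ ($y{\left(B \right)} = -4 + \left(\left(B - 82\right) + 100\right) = -4 + \left(\left(-82 + B\right) + 100\right) = -4 + \left(18 + B\right) = 14 + B$)
$\frac{-124065 - 109079}{114215 + y{\left(p \right)}} = \frac{-124065 - 109079}{114215 + \left(14 - \frac{2960}{3}\right)} = \frac{-124065 - 109079}{114215 - \frac{2918}{3}} = - \frac{233144}{\frac{339727}{3}} = \left(-233144\right) \frac{3}{339727} = - \frac{699432}{339727}$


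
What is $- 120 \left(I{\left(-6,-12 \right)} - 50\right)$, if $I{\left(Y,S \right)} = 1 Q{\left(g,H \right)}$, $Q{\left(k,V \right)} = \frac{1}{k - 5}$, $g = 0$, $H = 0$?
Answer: $6024$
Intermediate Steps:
$Q{\left(k,V \right)} = \frac{1}{-5 + k}$
$I{\left(Y,S \right)} = - \frac{1}{5}$ ($I{\left(Y,S \right)} = 1 \frac{1}{-5 + 0} = 1 \frac{1}{-5} = 1 \left(- \frac{1}{5}\right) = - \frac{1}{5}$)
$- 120 \left(I{\left(-6,-12 \right)} - 50\right) = - 120 \left(- \frac{1}{5} - 50\right) = \left(-120\right) \left(- \frac{251}{5}\right) = 6024$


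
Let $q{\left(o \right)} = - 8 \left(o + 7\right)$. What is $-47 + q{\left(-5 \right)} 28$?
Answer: $-495$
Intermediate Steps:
$q{\left(o \right)} = -56 - 8 o$ ($q{\left(o \right)} = - 8 \left(7 + o\right) = -56 - 8 o$)
$-47 + q{\left(-5 \right)} 28 = -47 + \left(-56 - -40\right) 28 = -47 + \left(-56 + 40\right) 28 = -47 - 448 = -495$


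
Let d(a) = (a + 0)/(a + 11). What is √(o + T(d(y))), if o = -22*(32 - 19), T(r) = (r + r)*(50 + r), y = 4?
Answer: I*√58318/15 ≈ 16.099*I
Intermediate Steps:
d(a) = a/(11 + a)
T(r) = 2*r*(50 + r) (T(r) = (2*r)*(50 + r) = 2*r*(50 + r))
o = -286 (o = -22*13 = -286)
√(o + T(d(y))) = √(-286 + 2*(4/(11 + 4))*(50 + 4/(11 + 4))) = √(-286 + 2*(4/15)*(50 + 4/15)) = √(-286 + 2*(4/15)*(754/15)) = √(-286 + 6032/225) = √(-58318/225) = I*√58318/15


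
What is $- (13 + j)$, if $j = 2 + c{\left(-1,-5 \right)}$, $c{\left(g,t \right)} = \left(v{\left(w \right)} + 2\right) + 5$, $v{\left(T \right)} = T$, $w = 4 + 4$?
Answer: $-30$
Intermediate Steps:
$w = 8$
$c{\left(g,t \right)} = 15$ ($c{\left(g,t \right)} = \left(8 + 2\right) + 5 = 10 + 5 = 15$)
$j = 17$ ($j = 2 + 15 = 17$)
$- (13 + j) = - (13 + 17) = \left(-1\right) 30 = -30$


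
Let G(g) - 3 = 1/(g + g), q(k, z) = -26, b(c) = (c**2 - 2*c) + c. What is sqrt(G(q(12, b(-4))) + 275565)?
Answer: sqrt(186283955)/26 ≈ 524.95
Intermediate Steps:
b(c) = c**2 - c
G(g) = 3 + 1/(2*g) (G(g) = 3 + 1/(g + g) = 3 + 1/(2*g))
sqrt(G(q(12, b(-4))) + 275565) = sqrt((3 + (1/2)/(-26)) + 275565) = sqrt((3 + (1/2)*(-1/26)) + 275565) = sqrt((3 - 1/52) + 275565) = sqrt(155/52 + 275565) = sqrt(14329535/52) = sqrt(186283955)/26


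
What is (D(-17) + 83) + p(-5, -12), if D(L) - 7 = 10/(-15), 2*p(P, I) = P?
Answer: 521/6 ≈ 86.833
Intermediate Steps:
p(P, I) = P/2
D(L) = 19/3 (D(L) = 7 + 10/(-15) = 7 + 10*(-1/15) = 7 - ⅔ = 19/3)
(D(-17) + 83) + p(-5, -12) = (19/3 + 83) + (½)*(-5) = 268/3 - 5/2 = 521/6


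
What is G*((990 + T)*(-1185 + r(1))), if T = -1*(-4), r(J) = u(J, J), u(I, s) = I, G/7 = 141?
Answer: -1161596352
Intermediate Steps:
G = 987 (G = 7*141 = 987)
r(J) = J
T = 4
G*((990 + T)*(-1185 + r(1))) = 987*((990 + 4)*(-1185 + 1)) = 987*(994*(-1184)) = 987*(-1176896) = -1161596352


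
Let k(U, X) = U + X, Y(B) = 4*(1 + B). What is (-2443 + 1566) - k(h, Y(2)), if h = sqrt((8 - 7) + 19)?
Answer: -889 - 2*sqrt(5) ≈ -893.47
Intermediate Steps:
Y(B) = 4 + 4*B
h = 2*sqrt(5) (h = sqrt(1 + 19) = sqrt(20) = 2*sqrt(5) ≈ 4.4721)
(-2443 + 1566) - k(h, Y(2)) = (-2443 + 1566) - (2*sqrt(5) + (4 + 4*2)) = -877 - (2*sqrt(5) + (4 + 8)) = -877 - (2*sqrt(5) + 12) = -877 - (12 + 2*sqrt(5)) = -877 + (-12 - 2*sqrt(5)) = -889 - 2*sqrt(5)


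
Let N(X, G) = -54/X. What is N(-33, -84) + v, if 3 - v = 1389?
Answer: -15228/11 ≈ -1384.4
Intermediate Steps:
v = -1386 (v = 3 - 1*1389 = 3 - 1389 = -1386)
N(-33, -84) + v = -54/(-33) - 1386 = -54*(-1/33) - 1386 = 18/11 - 1386 = -15228/11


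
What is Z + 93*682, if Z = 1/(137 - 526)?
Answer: 24672713/389 ≈ 63426.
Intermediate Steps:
Z = -1/389 (Z = 1/(-389) = -1/389 ≈ -0.0025707)
Z + 93*682 = -1/389 + 93*682 = -1/389 + 63426 = 24672713/389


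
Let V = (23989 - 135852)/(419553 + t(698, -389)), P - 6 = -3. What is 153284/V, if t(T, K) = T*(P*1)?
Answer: -64631738748/111863 ≈ -5.7778e+5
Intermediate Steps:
P = 3 (P = 6 - 3 = 3)
t(T, K) = 3*T (t(T, K) = T*(3*1) = T*3 = 3*T)
V = -111863/421647 (V = (23989 - 135852)/(419553 + 3*698) = -111863/(419553 + 2094) = -111863/421647 ≈ -0.26530)
153284/V = 153284/(-111863/421647) = 153284*(-421647/111863) = -64631738748/111863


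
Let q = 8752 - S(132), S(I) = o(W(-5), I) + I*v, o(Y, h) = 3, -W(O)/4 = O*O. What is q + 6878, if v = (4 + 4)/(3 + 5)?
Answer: 15495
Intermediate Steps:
W(O) = -4*O**2 (W(O) = -4*O*O = -4*O**2)
v = 1 (v = 8/8 = 8*(1/8) = 1)
S(I) = 3 + I (S(I) = 3 + I*1 = 3 + I)
q = 8617 (q = 8752 - (3 + 132) = 8752 - 1*135 = 8752 - 135 = 8617)
q + 6878 = 8617 + 6878 = 15495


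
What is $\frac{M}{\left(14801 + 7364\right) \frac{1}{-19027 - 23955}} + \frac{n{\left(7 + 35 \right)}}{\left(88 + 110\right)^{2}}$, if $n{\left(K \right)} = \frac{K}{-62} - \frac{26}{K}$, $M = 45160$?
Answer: $- \frac{7263861379207}{82945863} \approx -87574.0$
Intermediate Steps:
$n{\left(K \right)} = - \frac{26}{K} - \frac{K}{62}$ ($n{\left(K \right)} = K \left(- \frac{1}{62}\right) - \frac{26}{K} = - \frac{K}{62} - \frac{26}{K} = - \frac{26}{K} - \frac{K}{62}$)
$\frac{M}{\left(14801 + 7364\right) \frac{1}{-19027 - 23955}} + \frac{n{\left(7 + 35 \right)}}{\left(88 + 110\right)^{2}} = \frac{45160}{\left(14801 + 7364\right) \frac{1}{-19027 - 23955}} + \frac{- \frac{26}{7 + 35} - \frac{7 + 35}{62}}{\left(88 + 110\right)^{2}} = \frac{45160}{22165 \frac{1}{-42982}} + \frac{- \frac{26}{42} - \frac{21}{31}}{198^{2}} = \frac{45160}{22165 \left(- \frac{1}{42982}\right)} + \frac{\left(-26\right) \frac{1}{42} - \frac{21}{31}}{39204} = \frac{45160}{- \frac{22165}{42982}} + \left(- \frac{13}{21} - \frac{21}{31}\right) \frac{1}{39204} = 45160 \left(- \frac{42982}{22165}\right) - \frac{211}{6380451} = - \frac{388213424}{4433} - \frac{211}{6380451} = - \frac{7263861379207}{82945863}$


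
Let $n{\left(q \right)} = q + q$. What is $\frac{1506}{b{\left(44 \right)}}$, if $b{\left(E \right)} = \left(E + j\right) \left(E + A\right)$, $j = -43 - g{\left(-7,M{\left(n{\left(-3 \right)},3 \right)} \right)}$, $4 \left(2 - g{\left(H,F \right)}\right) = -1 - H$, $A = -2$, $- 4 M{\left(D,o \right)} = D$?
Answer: $\frac{502}{7} \approx 71.714$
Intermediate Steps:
$n{\left(q \right)} = 2 q$
$M{\left(D,o \right)} = - \frac{D}{4}$
$g{\left(H,F \right)} = \frac{9}{4} + \frac{H}{4}$ ($g{\left(H,F \right)} = 2 - \frac{-1 - H}{4} = 2 + \left(\frac{1}{4} + \frac{H}{4}\right) = \frac{9}{4} + \frac{H}{4}$)
$j = - \frac{87}{2}$ ($j = -43 - \left(\frac{9}{4} + \frac{1}{4} \left(-7\right)\right) = -43 - \left(\frac{9}{4} - \frac{7}{4}\right) = -43 - \frac{1}{2} = - \frac{87}{2} \approx -43.5$)
$b{\left(E \right)} = \left(-2 + E\right) \left(- \frac{87}{2} + E\right)$ ($b{\left(E \right)} = \left(E - \frac{87}{2}\right) \left(E - 2\right) = \left(- \frac{87}{2} + E\right) \left(-2 + E\right) = \left(-2 + E\right) \left(- \frac{87}{2} + E\right)$)
$\frac{1506}{b{\left(44 \right)}} = \frac{1506}{87 + 44^{2} - 2002} = \frac{1506}{87 + 1936 - 2002} = \frac{1506}{21} = 1506 \cdot \frac{1}{21} = \frac{502}{7}$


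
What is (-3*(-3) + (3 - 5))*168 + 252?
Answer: 1428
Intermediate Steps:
(-3*(-3) + (3 - 5))*168 + 252 = (9 - 2)*168 + 252 = 7*168 + 252 = 1176 + 252 = 1428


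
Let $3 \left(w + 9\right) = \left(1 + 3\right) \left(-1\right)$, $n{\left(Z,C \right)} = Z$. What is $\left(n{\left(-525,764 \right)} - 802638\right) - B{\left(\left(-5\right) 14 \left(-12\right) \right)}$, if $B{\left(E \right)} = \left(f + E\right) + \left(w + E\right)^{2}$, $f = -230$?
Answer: $- \frac{13429078}{9} \approx -1.4921 \cdot 10^{6}$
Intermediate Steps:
$w = - \frac{31}{3}$ ($w = -9 + \frac{\left(1 + 3\right) \left(-1\right)}{3} = -9 + \frac{4 \left(-1\right)}{3} = -9 + \frac{1}{3} \left(-4\right) = -9 - \frac{4}{3} = - \frac{31}{3} \approx -10.333$)
$B{\left(E \right)} = -230 + E + \left(- \frac{31}{3} + E\right)^{2}$ ($B{\left(E \right)} = \left(-230 + E\right) + \left(- \frac{31}{3} + E\right)^{2} = -230 + E + \left(- \frac{31}{3} + E\right)^{2}$)
$\left(n{\left(-525,764 \right)} - 802638\right) - B{\left(\left(-5\right) 14 \left(-12\right) \right)} = \left(-525 - 802638\right) - \left(- \frac{1109}{9} + \left(\left(-5\right) 14 \left(-12\right)\right)^{2} - \frac{59 \left(-5\right) 14 \left(-12\right)}{3}\right) = -803163 - \left(- \frac{1109}{9} + \left(\left(-70\right) \left(-12\right)\right)^{2} - \frac{59 \left(\left(-70\right) \left(-12\right)\right)}{3}\right) = -803163 - \left(- \frac{1109}{9} + 840^{2} - 16520\right) = -803163 - \left(- \frac{1109}{9} + 705600 - 16520\right) = -803163 - \frac{6200611}{9} = - \frac{13429078}{9}$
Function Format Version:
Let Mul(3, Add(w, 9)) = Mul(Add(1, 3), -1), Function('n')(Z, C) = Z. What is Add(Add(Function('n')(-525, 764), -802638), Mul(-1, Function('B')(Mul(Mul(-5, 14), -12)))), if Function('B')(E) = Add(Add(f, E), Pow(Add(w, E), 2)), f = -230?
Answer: Rational(-13429078, 9) ≈ -1.4921e+6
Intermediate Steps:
w = Rational(-31, 3) (w = Add(-9, Mul(Rational(1, 3), Mul(Add(1, 3), -1))) = Add(-9, Mul(Rational(1, 3), Mul(4, -1))) = Add(-9, Mul(Rational(1, 3), -4)) = Add(-9, Rational(-4, 3)) = Rational(-31, 3) ≈ -10.333)
Function('B')(E) = Add(-230, E, Pow(Add(Rational(-31, 3), E), 2)) (Function('B')(E) = Add(Add(-230, E), Pow(Add(Rational(-31, 3), E), 2)) = Add(-230, E, Pow(Add(Rational(-31, 3), E), 2)))
Add(Add(Function('n')(-525, 764), -802638), Mul(-1, Function('B')(Mul(Mul(-5, 14), -12)))) = Add(Add(-525, -802638), Mul(-1, Add(Rational(-1109, 9), Pow(Mul(Mul(-5, 14), -12), 2), Mul(Rational(-59, 3), Mul(Mul(-5, 14), -12))))) = Add(-803163, Mul(-1, Add(Rational(-1109, 9), Pow(Mul(-70, -12), 2), Mul(Rational(-59, 3), Mul(-70, -12))))) = Add(-803163, Mul(-1, Add(Rational(-1109, 9), Pow(840, 2), Mul(Rational(-59, 3), 840)))) = Add(-803163, Mul(-1, Add(Rational(-1109, 9), 705600, -16520))) = Add(-803163, Mul(-1, Rational(6200611, 9))) = Add(-803163, Rational(-6200611, 9)) = Rational(-13429078, 9)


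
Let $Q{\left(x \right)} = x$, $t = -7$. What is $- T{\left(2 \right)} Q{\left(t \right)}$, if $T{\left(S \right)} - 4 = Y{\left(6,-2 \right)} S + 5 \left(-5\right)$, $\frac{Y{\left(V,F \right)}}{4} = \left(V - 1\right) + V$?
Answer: $469$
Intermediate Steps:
$Y{\left(V,F \right)} = -4 + 8 V$ ($Y{\left(V,F \right)} = 4 \left(\left(V - 1\right) + V\right) = 4 \left(\left(-1 + V\right) + V\right) = 4 \left(-1 + 2 V\right) = -4 + 8 V$)
$T{\left(S \right)} = -21 + 44 S$ ($T{\left(S \right)} = 4 + \left(\left(-4 + 8 \cdot 6\right) S + 5 \left(-5\right)\right) = 4 + \left(\left(-4 + 48\right) S - 25\right) = 4 + \left(44 S - 25\right) = 4 + \left(-25 + 44 S\right) = -21 + 44 S$)
$- T{\left(2 \right)} Q{\left(t \right)} = - \left(-21 + 44 \cdot 2\right) \left(-7\right) = - \left(-21 + 88\right) \left(-7\right) = - 67 \left(-7\right) = \left(-1\right) \left(-469\right) = 469$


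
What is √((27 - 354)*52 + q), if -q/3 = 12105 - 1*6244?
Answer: 9*I*√427 ≈ 185.98*I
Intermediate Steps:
q = -17583 (q = -3*(12105 - 1*6244) = -3*(12105 - 6244) = -3*5861 = -17583)
√((27 - 354)*52 + q) = √((27 - 354)*52 - 17583) = √(-327*52 - 17583) = √(-17004 - 17583) = √(-34587) = 9*I*√427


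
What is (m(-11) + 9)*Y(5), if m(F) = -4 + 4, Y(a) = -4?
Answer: -36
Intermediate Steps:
m(F) = 0
(m(-11) + 9)*Y(5) = (0 + 9)*(-4) = 9*(-4) = -36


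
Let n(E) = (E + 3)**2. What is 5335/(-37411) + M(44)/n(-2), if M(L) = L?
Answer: 149159/3401 ≈ 43.857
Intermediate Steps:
n(E) = (3 + E)**2
5335/(-37411) + M(44)/n(-2) = 5335/(-37411) + 44/((3 - 2)**2) = 5335*(-1/37411) + 44/(1**2) = -485/3401 + 44/1 = -485/3401 + 44*1 = -485/3401 + 44 = 149159/3401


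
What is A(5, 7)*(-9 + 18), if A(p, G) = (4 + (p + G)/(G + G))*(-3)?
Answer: -918/7 ≈ -131.14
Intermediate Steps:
A(p, G) = -12 - 3*(G + p)/(2*G) (A(p, G) = (4 + (G + p)/((2*G)))*(-3) = (4 + (G + p)*(1/(2*G)))*(-3) = (4 + (G + p)/(2*G))*(-3) = -12 - 3*(G + p)/(2*G))
A(5, 7)*(-9 + 18) = ((3/2)*(-1*5 - 9*7)/7)*(-9 + 18) = ((3/2)*(⅐)*(-5 - 63))*9 = ((3/2)*(⅐)*(-68))*9 = -102/7*9 = -918/7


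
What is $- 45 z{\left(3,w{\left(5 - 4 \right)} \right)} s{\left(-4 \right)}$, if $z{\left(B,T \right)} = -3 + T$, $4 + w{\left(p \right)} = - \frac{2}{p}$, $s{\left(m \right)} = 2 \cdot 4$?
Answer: $3240$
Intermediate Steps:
$s{\left(m \right)} = 8$
$w{\left(p \right)} = -4 - \frac{2}{p}$
$- 45 z{\left(3,w{\left(5 - 4 \right)} \right)} s{\left(-4 \right)} = - 45 \left(-3 - \left(4 + \frac{2}{5 - 4}\right)\right) 8 = - 45 \left(-3 - \left(4 + \frac{2}{1}\right)\right) 8 = - 45 \left(-3 - 6\right) 8 = \left(-45\right) \left(-9\right) 8 = 405 \cdot 8 = 3240$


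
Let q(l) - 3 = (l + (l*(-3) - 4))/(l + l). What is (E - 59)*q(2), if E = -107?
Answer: -166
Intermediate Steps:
q(l) = 3 + (-4 - 2*l)/(2*l) (q(l) = 3 + (l + (l*(-3) - 4))/(l + l) = 3 + (l + (-3*l - 4))/((2*l)) = 3 + (l + (-4 - 3*l))*(1/(2*l)) = 3 + (-4 - 2*l)*(1/(2*l)) = 3 + (-4 - 2*l)/(2*l))
(E - 59)*q(2) = (-107 - 59)*(2 - 2/2) = -166*(2 - 2*1/2) = -166*(2 - 1) = -166*1 = -166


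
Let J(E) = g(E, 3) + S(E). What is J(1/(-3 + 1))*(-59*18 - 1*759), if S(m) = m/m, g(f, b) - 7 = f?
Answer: -27315/2 ≈ -13658.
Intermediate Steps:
g(f, b) = 7 + f
S(m) = 1
J(E) = 8 + E (J(E) = (7 + E) + 1 = 8 + E)
J(1/(-3 + 1))*(-59*18 - 1*759) = (8 + 1/(-3 + 1))*(-59*18 - 1*759) = (8 + 1/(-2))*(-1062 - 759) = (8 - 1/2)*(-1821) = (15/2)*(-1821) = -27315/2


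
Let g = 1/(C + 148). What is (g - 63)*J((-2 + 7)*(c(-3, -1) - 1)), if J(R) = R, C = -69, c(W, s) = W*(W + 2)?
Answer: -49760/79 ≈ -629.87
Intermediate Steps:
c(W, s) = W*(2 + W)
g = 1/79 (g = 1/(-69 + 148) = 1/79 ≈ 0.012658)
(g - 63)*J((-2 + 7)*(c(-3, -1) - 1)) = (1/79 - 63)*((-2 + 7)*(-3*(2 - 3) - 1)) = -24880*(-3*(-1) - 1)/79 = -24880*(3 - 1)/79 = -24880*2/79 = -4976/79*10 = -49760/79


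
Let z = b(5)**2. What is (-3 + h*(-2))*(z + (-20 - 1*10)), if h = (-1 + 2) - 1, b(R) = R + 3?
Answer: -102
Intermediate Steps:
b(R) = 3 + R
z = 64 (z = (3 + 5)**2 = 8**2 = 64)
h = 0 (h = 1 - 1 = 0)
(-3 + h*(-2))*(z + (-20 - 1*10)) = (-3 + 0*(-2))*(64 + (-20 - 1*10)) = (-3 + 0)*(64 + (-20 - 10)) = -3*(64 - 30) = -3*34 = -102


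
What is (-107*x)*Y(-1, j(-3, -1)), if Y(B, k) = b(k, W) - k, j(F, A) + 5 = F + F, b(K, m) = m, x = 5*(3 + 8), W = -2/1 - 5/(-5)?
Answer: -58850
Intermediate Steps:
W = -1 (W = -2*1 - 5*(-1/5) = -2 + 1 = -1)
x = 55 (x = 5*11 = 55)
j(F, A) = -5 + 2*F (j(F, A) = -5 + (F + F) = -5 + 2*F)
Y(B, k) = -1 - k
(-107*x)*Y(-1, j(-3, -1)) = (-107*55)*(-1 - (-5 + 2*(-3))) = -5885*(-1 - (-5 - 6)) = -5885*(-1 - 1*(-11)) = -5885*(-1 + 11) = -5885*10 = -58850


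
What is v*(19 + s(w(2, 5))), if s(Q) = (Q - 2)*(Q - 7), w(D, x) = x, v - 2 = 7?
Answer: 117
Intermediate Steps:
v = 9 (v = 2 + 7 = 9)
s(Q) = (-7 + Q)*(-2 + Q) (s(Q) = (-2 + Q)*(-7 + Q) = (-7 + Q)*(-2 + Q))
v*(19 + s(w(2, 5))) = 9*(19 + (14 + 5**2 - 9*5)) = 9*(19 + (14 + 25 - 45)) = 9*(19 - 6) = 9*13 = 117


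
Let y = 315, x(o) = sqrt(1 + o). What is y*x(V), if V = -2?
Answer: 315*I ≈ 315.0*I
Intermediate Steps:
y*x(V) = 315*sqrt(1 - 2) = 315*sqrt(-1) = 315*I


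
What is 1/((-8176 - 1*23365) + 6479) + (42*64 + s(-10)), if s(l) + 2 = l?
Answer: 67065911/25062 ≈ 2676.0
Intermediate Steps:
s(l) = -2 + l
1/((-8176 - 1*23365) + 6479) + (42*64 + s(-10)) = 1/((-8176 - 1*23365) + 6479) + (42*64 + (-2 - 10)) = 1/((-8176 - 23365) + 6479) + (2688 - 12) = 1/(-31541 + 6479) + 2676 = 1/(-25062) + 2676 = -1/25062 + 2676 = 67065911/25062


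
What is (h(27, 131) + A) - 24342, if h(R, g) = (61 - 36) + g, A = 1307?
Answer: -22879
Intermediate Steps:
h(R, g) = 25 + g
(h(27, 131) + A) - 24342 = ((25 + 131) + 1307) - 24342 = (156 + 1307) - 24342 = 1463 - 24342 = -22879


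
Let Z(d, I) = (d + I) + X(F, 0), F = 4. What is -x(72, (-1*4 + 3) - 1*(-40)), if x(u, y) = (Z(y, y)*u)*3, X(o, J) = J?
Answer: -16848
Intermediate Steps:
Z(d, I) = I + d (Z(d, I) = (d + I) + 0 = (I + d) + 0 = I + d)
x(u, y) = 6*u*y (x(u, y) = ((y + y)*u)*3 = ((2*y)*u)*3 = (2*u*y)*3 = 6*u*y)
-x(72, (-1*4 + 3) - 1*(-40)) = -6*72*((-1*4 + 3) - 1*(-40)) = -6*72*((-4 + 3) + 40) = -6*72*(-1 + 40) = -6*72*39 = -1*16848 = -16848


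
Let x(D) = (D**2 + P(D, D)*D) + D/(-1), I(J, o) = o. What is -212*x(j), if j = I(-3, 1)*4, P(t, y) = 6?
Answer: -7632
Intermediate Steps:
j = 4 (j = 1*4 = 4)
x(D) = D**2 + 5*D (x(D) = (D**2 + 6*D) + D/(-1) = (D**2 + 6*D) + D*(-1) = (D**2 + 6*D) - D = D**2 + 5*D)
-212*x(j) = -848*(5 + 4) = -848*9 = -212*36 = -7632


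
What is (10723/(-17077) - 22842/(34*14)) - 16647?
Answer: -67856423413/4064326 ≈ -16696.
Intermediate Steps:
(10723/(-17077) - 22842/(34*14)) - 16647 = (10723*(-1/17077) - 22842/476) - 16647 = (-10723/17077 - 22842*1/476) - 16647 = (-10723/17077 - 11421/238) - 16647 = -197588491/4064326 - 16647 = -67856423413/4064326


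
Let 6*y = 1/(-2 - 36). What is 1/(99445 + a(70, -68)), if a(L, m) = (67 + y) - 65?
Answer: 228/22673915 ≈ 1.0056e-5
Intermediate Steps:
y = -1/228 (y = 1/(6*(-2 - 36)) = (⅙)/(-38) = (⅙)*(-1/38) = -1/228 ≈ -0.0043860)
a(L, m) = 455/228 (a(L, m) = (67 - 1/228) - 65 = 15275/228 - 65 = 455/228)
1/(99445 + a(70, -68)) = 1/(99445 + 455/228) = 1/(22673915/228) = 228/22673915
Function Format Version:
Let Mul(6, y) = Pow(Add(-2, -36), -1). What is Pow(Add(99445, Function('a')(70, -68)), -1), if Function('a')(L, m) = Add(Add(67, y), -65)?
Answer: Rational(228, 22673915) ≈ 1.0056e-5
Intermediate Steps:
y = Rational(-1, 228) (y = Mul(Rational(1, 6), Pow(Add(-2, -36), -1)) = Mul(Rational(1, 6), Pow(-38, -1)) = Mul(Rational(1, 6), Rational(-1, 38)) = Rational(-1, 228) ≈ -0.0043860)
Function('a')(L, m) = Rational(455, 228) (Function('a')(L, m) = Add(Add(67, Rational(-1, 228)), -65) = Add(Rational(15275, 228), -65) = Rational(455, 228))
Pow(Add(99445, Function('a')(70, -68)), -1) = Pow(Add(99445, Rational(455, 228)), -1) = Pow(Rational(22673915, 228), -1) = Rational(228, 22673915)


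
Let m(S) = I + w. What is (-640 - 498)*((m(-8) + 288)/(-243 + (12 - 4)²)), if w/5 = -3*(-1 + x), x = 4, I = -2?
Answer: 274258/179 ≈ 1532.2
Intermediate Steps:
w = -45 (w = 5*(-3*(-1 + 4)) = 5*(-3*3) = 5*(-9) = -45)
m(S) = -47 (m(S) = -2 - 45 = -47)
(-640 - 498)*((m(-8) + 288)/(-243 + (12 - 4)²)) = (-640 - 498)*((-47 + 288)/(-243 + (12 - 4)²)) = -274258/(-243 + 8²) = -274258/(-243 + 64) = -274258/(-179) = -274258*(-1)/179 = -1138*(-241/179) = 274258/179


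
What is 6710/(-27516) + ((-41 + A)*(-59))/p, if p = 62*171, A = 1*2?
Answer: -108682/4051731 ≈ -0.026824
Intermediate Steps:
A = 2
p = 10602
6710/(-27516) + ((-41 + A)*(-59))/p = 6710/(-27516) + ((-41 + 2)*(-59))/10602 = 6710*(-1/27516) - 39*(-59)*(1/10602) = -3355/13758 + 2301*(1/10602) = -3355/13758 + 767/3534 = -108682/4051731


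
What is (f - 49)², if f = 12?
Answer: 1369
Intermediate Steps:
(f - 49)² = (12 - 49)² = (-37)² = 1369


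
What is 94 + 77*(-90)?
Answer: -6836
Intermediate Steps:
94 + 77*(-90) = 94 - 6930 = -6836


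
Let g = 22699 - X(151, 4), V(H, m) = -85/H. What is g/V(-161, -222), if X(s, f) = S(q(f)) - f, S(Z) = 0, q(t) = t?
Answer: 3655183/85 ≈ 43002.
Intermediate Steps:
X(s, f) = -f (X(s, f) = 0 - f = -f)
g = 22703 (g = 22699 - (-1)*4 = 22699 - 1*(-4) = 22699 + 4 = 22703)
g/V(-161, -222) = 22703/((-85/(-161))) = 22703/((-85*(-1/161))) = 22703/(85/161) = 22703*(161/85) = 3655183/85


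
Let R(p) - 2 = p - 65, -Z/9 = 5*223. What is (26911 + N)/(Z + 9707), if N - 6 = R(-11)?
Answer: -26843/328 ≈ -81.838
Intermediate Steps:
Z = -10035 (Z = -45*223 = -9*1115 = -10035)
R(p) = -63 + p (R(p) = 2 + (p - 65) = 2 + (-65 + p) = -63 + p)
N = -68 (N = 6 + (-63 - 11) = 6 - 74 = -68)
(26911 + N)/(Z + 9707) = (26911 - 68)/(-10035 + 9707) = 26843/(-328) = 26843*(-1/328) = -26843/328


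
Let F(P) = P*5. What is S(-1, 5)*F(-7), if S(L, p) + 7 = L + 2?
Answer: 210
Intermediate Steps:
S(L, p) = -5 + L (S(L, p) = -7 + (L + 2) = -7 + (2 + L) = -5 + L)
F(P) = 5*P
S(-1, 5)*F(-7) = (-5 - 1)*(5*(-7)) = -6*(-35) = 210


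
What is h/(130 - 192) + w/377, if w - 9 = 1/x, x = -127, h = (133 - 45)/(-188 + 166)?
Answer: 131160/1484249 ≈ 0.088368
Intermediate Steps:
h = -4 (h = 88/(-22) = 88*(-1/22) = -4)
w = 1142/127 (w = 9 + 1/(-127) = 9 - 1/127 = 1142/127 ≈ 8.9921)
h/(130 - 192) + w/377 = -4/(130 - 192) + (1142/127)/377 = -4/(-62) + (1142/127)*(1/377) = -4*(-1/62) + 1142/47879 = 2/31 + 1142/47879 = 131160/1484249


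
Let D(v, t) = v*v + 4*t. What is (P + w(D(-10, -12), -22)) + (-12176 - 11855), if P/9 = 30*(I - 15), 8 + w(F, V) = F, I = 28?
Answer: -20477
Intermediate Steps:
D(v, t) = v² + 4*t
w(F, V) = -8 + F
P = 3510 (P = 9*(30*(28 - 15)) = 9*(30*13) = 9*390 = 3510)
(P + w(D(-10, -12), -22)) + (-12176 - 11855) = (3510 + (-8 + ((-10)² + 4*(-12)))) + (-12176 - 11855) = (3510 + (-8 + (100 - 48))) - 24031 = (3510 + (-8 + 52)) - 24031 = (3510 + 44) - 24031 = 3554 - 24031 = -20477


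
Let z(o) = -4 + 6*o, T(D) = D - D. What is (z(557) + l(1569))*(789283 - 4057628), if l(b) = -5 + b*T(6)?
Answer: -10893393885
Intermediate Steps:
T(D) = 0
l(b) = -5 (l(b) = -5 + b*0 = -5 + 0 = -5)
(z(557) + l(1569))*(789283 - 4057628) = ((-4 + 6*557) - 5)*(789283 - 4057628) = ((-4 + 3342) - 5)*(-3268345) = (3338 - 5)*(-3268345) = 3333*(-3268345) = -10893393885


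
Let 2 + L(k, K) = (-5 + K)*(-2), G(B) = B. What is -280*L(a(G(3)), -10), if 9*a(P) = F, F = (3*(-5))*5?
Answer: -7840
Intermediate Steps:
F = -75 (F = -15*5 = -75)
a(P) = -25/3 (a(P) = (⅑)*(-75) = -25/3)
L(k, K) = 8 - 2*K (L(k, K) = -2 + (-5 + K)*(-2) = -2 + (10 - 2*K) = 8 - 2*K)
-280*L(a(G(3)), -10) = -280*(8 - 2*(-10)) = -280*(8 + 20) = -280*28 = -7840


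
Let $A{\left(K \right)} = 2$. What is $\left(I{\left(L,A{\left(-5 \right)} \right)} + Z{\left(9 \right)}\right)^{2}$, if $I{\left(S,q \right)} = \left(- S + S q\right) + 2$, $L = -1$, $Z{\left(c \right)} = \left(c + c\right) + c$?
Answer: $784$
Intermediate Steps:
$Z{\left(c \right)} = 3 c$ ($Z{\left(c \right)} = 2 c + c = 3 c$)
$I{\left(S,q \right)} = 2 - S + S q$
$\left(I{\left(L,A{\left(-5 \right)} \right)} + Z{\left(9 \right)}\right)^{2} = \left(\left(2 - -1 - 2\right) + 3 \cdot 9\right)^{2} = \left(\left(2 + 1 - 2\right) + 27\right)^{2} = \left(1 + 27\right)^{2} = 28^{2} = 784$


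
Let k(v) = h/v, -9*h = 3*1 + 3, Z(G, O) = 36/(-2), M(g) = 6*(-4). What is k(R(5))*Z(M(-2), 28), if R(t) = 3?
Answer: 4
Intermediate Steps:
M(g) = -24
Z(G, O) = -18 (Z(G, O) = 36*(-1/2) = -18)
h = -2/3 (h = -(3*1 + 3)/9 = -(3 + 3)/9 = -1/9*6 = -2/3 ≈ -0.66667)
k(v) = -2/(3*v)
k(R(5))*Z(M(-2), 28) = -2/3/3*(-18) = -2/3*1/3*(-18) = -2/9*(-18) = 4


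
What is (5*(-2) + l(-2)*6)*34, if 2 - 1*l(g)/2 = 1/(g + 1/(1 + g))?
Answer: 612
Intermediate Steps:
l(g) = 4 - 2/(g + 1/(1 + g))
(5*(-2) + l(-2)*6)*34 = (5*(-2) + (2*(1 - 2 + 2*(-2)**2)/(1 - 2 + (-2)**2))*6)*34 = (-10 + (2*(1 - 2 + 2*4)/(1 - 2 + 4))*6)*34 = (-10 + (2*(1 - 2 + 8)/3)*6)*34 = (-10 + (2*(1/3)*7)*6)*34 = (-10 + (14/3)*6)*34 = (-10 + 28)*34 = 18*34 = 612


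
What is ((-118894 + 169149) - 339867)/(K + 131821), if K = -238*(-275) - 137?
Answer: -144806/98567 ≈ -1.4691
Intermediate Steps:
K = 65313 (K = 65450 - 137 = 65313)
((-118894 + 169149) - 339867)/(K + 131821) = ((-118894 + 169149) - 339867)/(65313 + 131821) = (50255 - 339867)/197134 = -289612*1/197134 = -144806/98567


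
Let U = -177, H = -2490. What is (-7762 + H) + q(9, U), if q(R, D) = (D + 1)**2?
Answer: 20724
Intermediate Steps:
q(R, D) = (1 + D)**2
(-7762 + H) + q(9, U) = (-7762 - 2490) + (1 - 177)**2 = -10252 + (-176)**2 = -10252 + 30976 = 20724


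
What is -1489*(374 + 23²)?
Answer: -1344567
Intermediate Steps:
-1489*(374 + 23²) = -1489*(374 + 529) = -1489*903 = -1344567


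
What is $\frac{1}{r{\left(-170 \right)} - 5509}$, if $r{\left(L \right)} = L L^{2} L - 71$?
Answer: $\frac{1}{835204420} \approx 1.1973 \cdot 10^{-9}$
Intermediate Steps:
$r{\left(L \right)} = -71 + L^{4}$ ($r{\left(L \right)} = L^{3} L - 71 = L^{4} - 71 = -71 + L^{4}$)
$\frac{1}{r{\left(-170 \right)} - 5509} = \frac{1}{\left(-71 + \left(-170\right)^{4}\right) - 5509} = \frac{1}{\left(-71 + 835210000\right) - 5509} = \frac{1}{835209929 - 5509} = \frac{1}{835204420}$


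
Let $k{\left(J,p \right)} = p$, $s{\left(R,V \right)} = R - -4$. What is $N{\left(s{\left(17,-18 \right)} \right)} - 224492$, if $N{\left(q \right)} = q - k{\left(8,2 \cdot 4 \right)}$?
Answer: $-224479$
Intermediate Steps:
$s{\left(R,V \right)} = 4 + R$ ($s{\left(R,V \right)} = R + 4 = 4 + R$)
$N{\left(q \right)} = -8 + q$ ($N{\left(q \right)} = q - 2 \cdot 4 = q - 8 = -8 + q$)
$N{\left(s{\left(17,-18 \right)} \right)} - 224492 = \left(-8 + \left(4 + 17\right)\right) - 224492 = \left(-8 + 21\right) - 224492 = 13 - 224492 = -224479$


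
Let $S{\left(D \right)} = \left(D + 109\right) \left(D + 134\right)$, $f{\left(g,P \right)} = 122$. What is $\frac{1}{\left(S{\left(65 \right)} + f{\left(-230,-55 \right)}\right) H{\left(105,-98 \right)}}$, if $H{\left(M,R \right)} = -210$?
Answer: $- \frac{1}{7297080} \approx -1.3704 \cdot 10^{-7}$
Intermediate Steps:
$S{\left(D \right)} = \left(109 + D\right) \left(134 + D\right)$
$\frac{1}{\left(S{\left(65 \right)} + f{\left(-230,-55 \right)}\right) H{\left(105,-98 \right)}} = \frac{1}{\left(\left(14606 + 65^{2} + 243 \cdot 65\right) + 122\right) \left(-210\right)} = \frac{1}{\left(14606 + 4225 + 15795\right) + 122} \left(- \frac{1}{210}\right) = \frac{1}{34626 + 122} \left(- \frac{1}{210}\right) = \frac{1}{34748} \left(- \frac{1}{210}\right) = - \frac{1}{7297080}$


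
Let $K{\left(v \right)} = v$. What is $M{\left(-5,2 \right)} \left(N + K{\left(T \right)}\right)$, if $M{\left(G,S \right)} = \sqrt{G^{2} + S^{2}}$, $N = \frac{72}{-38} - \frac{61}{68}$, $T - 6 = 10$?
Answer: $\frac{17065 \sqrt{29}}{1292} \approx 71.128$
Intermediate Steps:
$T = 16$ ($T = 6 + 10 = 16$)
$N = - \frac{3607}{1292}$ ($N = 72 \left(- \frac{1}{38}\right) - \frac{61}{68} = - \frac{36}{19} - \frac{61}{68} = - \frac{3607}{1292} \approx -2.7918$)
$M{\left(-5,2 \right)} \left(N + K{\left(T \right)}\right) = \sqrt{\left(-5\right)^{2} + 2^{2}} \left(- \frac{3607}{1292} + 16\right) = \sqrt{25 + 4} \cdot \frac{17065}{1292} = \sqrt{29} \cdot \frac{17065}{1292} = \frac{17065 \sqrt{29}}{1292}$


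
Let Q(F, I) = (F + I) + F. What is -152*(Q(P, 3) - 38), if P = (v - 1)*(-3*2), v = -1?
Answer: 1672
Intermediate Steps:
P = 12 (P = (-1 - 1)*(-3*2) = -2*(-6) = 12)
Q(F, I) = I + 2*F
-152*(Q(P, 3) - 38) = -152*((3 + 2*12) - 38) = -152*((3 + 24) - 38) = -152*(27 - 38) = -152*(-11) = 1672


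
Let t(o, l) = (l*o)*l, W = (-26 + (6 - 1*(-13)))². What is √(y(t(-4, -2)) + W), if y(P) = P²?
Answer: √305 ≈ 17.464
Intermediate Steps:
W = 49 (W = (-26 + (6 + 13))² = (-26 + 19)² = (-7)² = 49)
t(o, l) = o*l²
√(y(t(-4, -2)) + W) = √((-4*(-2)²)² + 49) = √((-4*4)² + 49) = √((-16)² + 49) = √(256 + 49) = √305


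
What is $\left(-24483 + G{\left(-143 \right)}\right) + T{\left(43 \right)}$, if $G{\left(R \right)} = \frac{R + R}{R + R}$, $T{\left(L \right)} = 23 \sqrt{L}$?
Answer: $-24482 + 23 \sqrt{43} \approx -24331.0$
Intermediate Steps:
$G{\left(R \right)} = 1$ ($G{\left(R \right)} = \frac{2 R}{2 R} = 2 R \frac{1}{2 R} = 1$)
$\left(-24483 + G{\left(-143 \right)}\right) + T{\left(43 \right)} = \left(-24483 + 1\right) + 23 \sqrt{43} = -24482 + 23 \sqrt{43}$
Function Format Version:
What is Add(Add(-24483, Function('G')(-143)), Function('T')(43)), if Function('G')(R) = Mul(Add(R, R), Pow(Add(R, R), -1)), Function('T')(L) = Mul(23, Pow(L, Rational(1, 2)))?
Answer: Add(-24482, Mul(23, Pow(43, Rational(1, 2)))) ≈ -24331.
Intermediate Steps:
Function('G')(R) = 1 (Function('G')(R) = Mul(Mul(2, R), Pow(Mul(2, R), -1)) = Mul(Mul(2, R), Mul(Rational(1, 2), Pow(R, -1))) = 1)
Add(Add(-24483, Function('G')(-143)), Function('T')(43)) = Add(Add(-24483, 1), Mul(23, Pow(43, Rational(1, 2)))) = Add(-24482, Mul(23, Pow(43, Rational(1, 2))))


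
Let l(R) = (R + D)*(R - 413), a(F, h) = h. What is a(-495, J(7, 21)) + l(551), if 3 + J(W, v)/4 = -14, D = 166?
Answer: 98878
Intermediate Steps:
J(W, v) = -68 (J(W, v) = -12 + 4*(-14) = -12 - 56 = -68)
l(R) = (-413 + R)*(166 + R) (l(R) = (R + 166)*(R - 413) = (166 + R)*(-413 + R) = (-413 + R)*(166 + R))
a(-495, J(7, 21)) + l(551) = -68 + (-68558 + 551² - 247*551) = -68 + (-68558 + 303601 - 136097) = -68 + 98946 = 98878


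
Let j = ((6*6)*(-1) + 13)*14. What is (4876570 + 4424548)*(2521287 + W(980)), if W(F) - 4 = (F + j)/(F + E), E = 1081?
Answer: 48332156658115262/2061 ≈ 2.3451e+13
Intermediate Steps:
j = -322 (j = (36*(-1) + 13)*14 = (-36 + 13)*14 = -23*14 = -322)
W(F) = 4 + (-322 + F)/(1081 + F) (W(F) = 4 + (F - 322)/(F + 1081) = 4 + (-322 + F)/(1081 + F))
(4876570 + 4424548)*(2521287 + W(980)) = (4876570 + 4424548)*(2521287 + (4002 + 5*980)/(1081 + 980)) = 9301118*(2521287 + (4002 + 4900)/2061) = 9301118*(2521287 + (1/2061)*8902) = 9301118*(2521287 + 8902/2061) = 9301118*(5196381409/2061) = 48332156658115262/2061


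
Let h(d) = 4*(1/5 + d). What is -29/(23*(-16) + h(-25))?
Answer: 145/2336 ≈ 0.062072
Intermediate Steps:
h(d) = ⅘ + 4*d (h(d) = 4*(⅕ + d) = ⅘ + 4*d)
-29/(23*(-16) + h(-25)) = -29/(23*(-16) + (⅘ + 4*(-25))) = -29/(-368 + (⅘ - 100)) = -29/(-368 - 496/5) = -29/(-2336/5) = -5/2336*(-29) = 145/2336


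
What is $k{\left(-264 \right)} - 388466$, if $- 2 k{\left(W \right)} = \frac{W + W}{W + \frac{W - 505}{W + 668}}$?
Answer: $- \frac{41731066706}{107425} \approx -3.8847 \cdot 10^{5}$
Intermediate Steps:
$k{\left(W \right)} = - \frac{W}{W + \frac{-505 + W}{668 + W}}$ ($k{\left(W \right)} = - \frac{\left(W + W\right) \frac{1}{W + \frac{W - 505}{W + 668}}}{2} = - \frac{2 W \frac{1}{W + \frac{-505 + W}{668 + W}}}{2} = - \frac{W}{W + \frac{-505 + W}{668 + W}}$)
$k{\left(-264 \right)} - 388466 = \left(-1\right) \left(-264\right) \frac{1}{-505 + \left(-264\right)^{2} + 669 \left(-264\right)} \left(668 - 264\right) - 388466 = \left(-1\right) \left(-264\right) \frac{1}{-505 + 69696 - 176616} \cdot 404 - 388466 = \left(-1\right) \left(-264\right) \frac{1}{-107425} \cdot 404 - 388466 = \left(-1\right) \left(-264\right) \left(- \frac{1}{107425}\right) 404 - 388466 = - \frac{106656}{107425} - 388466 = - \frac{41731066706}{107425}$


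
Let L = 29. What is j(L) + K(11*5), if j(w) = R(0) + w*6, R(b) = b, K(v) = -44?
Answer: 130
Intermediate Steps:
j(w) = 6*w (j(w) = 0 + w*6 = 0 + 6*w = 6*w)
j(L) + K(11*5) = 6*29 - 44 = 174 - 44 = 130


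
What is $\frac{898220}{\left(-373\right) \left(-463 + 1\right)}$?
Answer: $\frac{449110}{86163} \approx 5.2123$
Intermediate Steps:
$\frac{898220}{\left(-373\right) \left(-463 + 1\right)} = \frac{898220}{\left(-373\right) \left(-462\right)} = \frac{898220}{172326} = 898220 \cdot \frac{1}{172326} = \frac{449110}{86163}$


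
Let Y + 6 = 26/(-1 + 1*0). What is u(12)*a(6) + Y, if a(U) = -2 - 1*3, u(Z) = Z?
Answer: -92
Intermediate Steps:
a(U) = -5 (a(U) = -2 - 3 = -5)
Y = -32 (Y = -6 + 26/(-1 + 1*0) = -6 + 26/(-1 + 0) = -6 + 26/(-1) = -6 + 26*(-1) = -6 - 26 = -32)
u(12)*a(6) + Y = 12*(-5) - 32 = -60 - 32 = -92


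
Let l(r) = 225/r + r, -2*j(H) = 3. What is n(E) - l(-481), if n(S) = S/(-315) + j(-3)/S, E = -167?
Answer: 24392446823/50606010 ≈ 482.01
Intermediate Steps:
j(H) = -3/2 (j(H) = -1/2*3 = -3/2)
n(S) = -3/(2*S) - S/315 (n(S) = S/(-315) - 3/(2*S) = S*(-1/315) - 3/(2*S) = -S/315 - 3/(2*S) = -3/(2*S) - S/315)
l(r) = r + 225/r
n(E) - l(-481) = (-3/2/(-167) - 1/315*(-167)) - (-481 + 225/(-481)) = (-3/2*(-1/167) + 167/315) - (-481 + 225*(-1/481)) = (3/334 + 167/315) - (-481 - 225/481) = 56723/105210 - 1*(-231586/481) = 56723/105210 + 231586/481 = 24392446823/50606010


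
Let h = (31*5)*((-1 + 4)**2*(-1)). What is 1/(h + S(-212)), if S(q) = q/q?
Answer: -1/1394 ≈ -0.00071736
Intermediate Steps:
S(q) = 1
h = -1395 (h = 155*(3**2*(-1)) = 155*(9*(-1)) = 155*(-9) = -1395)
1/(h + S(-212)) = 1/(-1395 + 1) = 1/(-1394) = -1/1394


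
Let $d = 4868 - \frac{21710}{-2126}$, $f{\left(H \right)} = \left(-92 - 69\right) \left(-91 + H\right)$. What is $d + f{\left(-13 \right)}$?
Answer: $\frac{22984411}{1063} \approx 21622.0$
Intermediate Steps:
$f{\left(H \right)} = 14651 - 161 H$ ($f{\left(H \right)} = - 161 \left(-91 + H\right) = 14651 - 161 H$)
$d = \frac{5185539}{1063}$ ($d = 4868 - 21710 \left(- \frac{1}{2126}\right) = 4868 - - \frac{10855}{1063} = 4868 + \frac{10855}{1063} = \frac{5185539}{1063} \approx 4878.2$)
$d + f{\left(-13 \right)} = \frac{5185539}{1063} + \left(14651 - -2093\right) = \frac{5185539}{1063} + \left(14651 + 2093\right) = \frac{5185539}{1063} + 16744 = \frac{22984411}{1063}$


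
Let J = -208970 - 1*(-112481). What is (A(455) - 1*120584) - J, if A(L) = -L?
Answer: -24550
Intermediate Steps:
J = -96489 (J = -208970 + 112481 = -96489)
(A(455) - 1*120584) - J = (-1*455 - 1*120584) - 1*(-96489) = (-455 - 120584) + 96489 = -121039 + 96489 = -24550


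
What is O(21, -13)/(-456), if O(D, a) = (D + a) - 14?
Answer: 1/76 ≈ 0.013158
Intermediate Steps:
O(D, a) = -14 + D + a
O(21, -13)/(-456) = (-14 + 21 - 13)/(-456) = -6*(-1/456) = 1/76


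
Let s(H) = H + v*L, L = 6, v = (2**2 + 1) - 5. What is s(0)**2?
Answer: 0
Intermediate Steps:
v = 0 (v = (4 + 1) - 5 = 5 - 5 = 0)
s(H) = H (s(H) = H + 0*6 = H + 0 = H)
s(0)**2 = 0**2 = 0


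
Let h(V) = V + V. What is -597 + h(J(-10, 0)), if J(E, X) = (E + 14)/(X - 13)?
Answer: -7769/13 ≈ -597.62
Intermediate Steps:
J(E, X) = (14 + E)/(-13 + X)
h(V) = 2*V
-597 + h(J(-10, 0)) = -597 + 2*((14 - 10)/(-13 + 0)) = -597 + 2*(4/(-13)) = -597 + 2*(-1/13*4) = -597 + 2*(-4/13) = -597 - 8/13 = -7769/13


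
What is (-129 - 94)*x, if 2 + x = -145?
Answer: 32781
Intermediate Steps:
x = -147 (x = -2 - 145 = -147)
(-129 - 94)*x = (-129 - 94)*(-147) = -223*(-147) = 32781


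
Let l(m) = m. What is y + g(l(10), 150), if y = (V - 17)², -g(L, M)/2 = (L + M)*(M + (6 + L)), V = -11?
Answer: -52336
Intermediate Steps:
g(L, M) = -2*(L + M)*(6 + L + M) (g(L, M) = -2*(L + M)*(M + (6 + L)) = -2*(L + M)*(6 + L + M))
y = 784 (y = (-11 - 17)² = (-28)² = 784)
y + g(l(10), 150) = 784 + (-12*10 - 12*150 - 2*10² - 2*150² - 4*10*150) = 784 + (-120 - 1800 - 2*100 - 2*22500 - 6000) = 784 + (-120 - 1800 - 200 - 45000 - 6000) = 784 - 53120 = -52336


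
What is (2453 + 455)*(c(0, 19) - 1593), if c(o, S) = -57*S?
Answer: -7781808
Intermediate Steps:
(2453 + 455)*(c(0, 19) - 1593) = (2453 + 455)*(-57*19 - 1593) = 2908*(-1083 - 1593) = 2908*(-2676) = -7781808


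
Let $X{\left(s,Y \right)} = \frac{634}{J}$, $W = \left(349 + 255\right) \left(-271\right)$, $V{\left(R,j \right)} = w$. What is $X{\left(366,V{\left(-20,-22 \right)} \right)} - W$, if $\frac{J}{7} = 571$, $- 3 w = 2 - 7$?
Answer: $\frac{654245582}{3997} \approx 1.6368 \cdot 10^{5}$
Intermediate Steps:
$w = \frac{5}{3}$ ($w = - \frac{2 - 7}{3} = \left(- \frac{1}{3}\right) \left(-5\right) = \frac{5}{3} \approx 1.6667$)
$J = 3997$ ($J = 7 \cdot 571 = 3997$)
$V{\left(R,j \right)} = \frac{5}{3}$
$W = -163684$ ($W = 604 \left(-271\right) = -163684$)
$X{\left(s,Y \right)} = \frac{634}{3997}$
$X{\left(366,V{\left(-20,-22 \right)} \right)} - W = \frac{634}{3997} - -163684 = \frac{634}{3997} + 163684 = \frac{654245582}{3997}$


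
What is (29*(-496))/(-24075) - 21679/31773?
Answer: -3090433/36425475 ≈ -0.084843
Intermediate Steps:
(29*(-496))/(-24075) - 21679/31773 = -14384*(-1/24075) - 21679*1/31773 = 14384/24075 - 3097/4539 = -3090433/36425475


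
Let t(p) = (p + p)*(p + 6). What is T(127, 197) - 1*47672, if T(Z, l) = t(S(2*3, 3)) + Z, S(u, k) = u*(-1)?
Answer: -47545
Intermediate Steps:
S(u, k) = -u
t(p) = 2*p*(6 + p) (t(p) = (2*p)*(6 + p) = 2*p*(6 + p))
T(Z, l) = Z (T(Z, l) = 2*(-2*3)*(6 - 2*3) + Z = 2*(-1*6)*(6 - 1*6) + Z = 2*(-6)*(6 - 6) + Z = 2*(-6)*0 + Z = 0 + Z = Z)
T(127, 197) - 1*47672 = 127 - 1*47672 = 127 - 47672 = -47545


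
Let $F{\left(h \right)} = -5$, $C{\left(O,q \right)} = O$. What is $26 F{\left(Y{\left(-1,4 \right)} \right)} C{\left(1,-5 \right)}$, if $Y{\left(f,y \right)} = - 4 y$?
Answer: $-130$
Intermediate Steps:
$26 F{\left(Y{\left(-1,4 \right)} \right)} C{\left(1,-5 \right)} = 26 \left(-5\right) 1 = \left(-130\right) 1 = -130$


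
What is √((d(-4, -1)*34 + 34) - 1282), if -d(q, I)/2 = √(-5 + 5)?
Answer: 4*I*√78 ≈ 35.327*I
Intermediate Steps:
d(q, I) = 0 (d(q, I) = -2*√(-5 + 5) = -2*√0 = -2*0 = 0)
√((d(-4, -1)*34 + 34) - 1282) = √((0*34 + 34) - 1282) = √((0 + 34) - 1282) = √(34 - 1282) = √(-1248) = 4*I*√78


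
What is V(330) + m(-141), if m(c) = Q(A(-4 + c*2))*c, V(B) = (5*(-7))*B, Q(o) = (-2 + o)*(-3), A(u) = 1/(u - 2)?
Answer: -396719/32 ≈ -12397.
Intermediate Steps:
A(u) = 1/(-2 + u)
Q(o) = 6 - 3*o
V(B) = -35*B
m(c) = c*(6 - 3/(-6 + 2*c)) (m(c) = (6 - 3/(-2 + (-4 + c*2)))*c = (6 - 3/(-2 + (-4 + 2*c)))*c = (6 - 3/(-6 + 2*c))*c = c*(6 - 3/(-6 + 2*c)))
V(330) + m(-141) = -35*330 + (3/2)*(-141)*(-13 + 4*(-141))/(-3 - 141) = -11550 + (3/2)*(-141)*(-13 - 564)/(-144) = -11550 + (3/2)*(-141)*(-1/144)*(-577) = -11550 - 27119/32 = -396719/32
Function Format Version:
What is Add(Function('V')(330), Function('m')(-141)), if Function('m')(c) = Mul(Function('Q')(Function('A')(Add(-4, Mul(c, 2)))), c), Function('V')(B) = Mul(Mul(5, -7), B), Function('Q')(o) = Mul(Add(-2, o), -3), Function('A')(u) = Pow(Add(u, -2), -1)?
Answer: Rational(-396719, 32) ≈ -12397.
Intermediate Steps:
Function('A')(u) = Pow(Add(-2, u), -1)
Function('Q')(o) = Add(6, Mul(-3, o))
Function('V')(B) = Mul(-35, B)
Function('m')(c) = Mul(c, Add(6, Mul(-3, Pow(Add(-6, Mul(2, c)), -1)))) (Function('m')(c) = Mul(Add(6, Mul(-3, Pow(Add(-2, Add(-4, Mul(c, 2))), -1))), c) = Mul(Add(6, Mul(-3, Pow(Add(-2, Add(-4, Mul(2, c))), -1))), c) = Mul(Add(6, Mul(-3, Pow(Add(-6, Mul(2, c)), -1))), c) = Mul(c, Add(6, Mul(-3, Pow(Add(-6, Mul(2, c)), -1)))))
Add(Function('V')(330), Function('m')(-141)) = Add(Mul(-35, 330), Mul(Rational(3, 2), -141, Pow(Add(-3, -141), -1), Add(-13, Mul(4, -141)))) = Add(-11550, Mul(Rational(3, 2), -141, Pow(-144, -1), Add(-13, -564))) = Add(-11550, Mul(Rational(3, 2), -141, Rational(-1, 144), -577)) = Add(-11550, Rational(-27119, 32)) = Rational(-396719, 32)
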